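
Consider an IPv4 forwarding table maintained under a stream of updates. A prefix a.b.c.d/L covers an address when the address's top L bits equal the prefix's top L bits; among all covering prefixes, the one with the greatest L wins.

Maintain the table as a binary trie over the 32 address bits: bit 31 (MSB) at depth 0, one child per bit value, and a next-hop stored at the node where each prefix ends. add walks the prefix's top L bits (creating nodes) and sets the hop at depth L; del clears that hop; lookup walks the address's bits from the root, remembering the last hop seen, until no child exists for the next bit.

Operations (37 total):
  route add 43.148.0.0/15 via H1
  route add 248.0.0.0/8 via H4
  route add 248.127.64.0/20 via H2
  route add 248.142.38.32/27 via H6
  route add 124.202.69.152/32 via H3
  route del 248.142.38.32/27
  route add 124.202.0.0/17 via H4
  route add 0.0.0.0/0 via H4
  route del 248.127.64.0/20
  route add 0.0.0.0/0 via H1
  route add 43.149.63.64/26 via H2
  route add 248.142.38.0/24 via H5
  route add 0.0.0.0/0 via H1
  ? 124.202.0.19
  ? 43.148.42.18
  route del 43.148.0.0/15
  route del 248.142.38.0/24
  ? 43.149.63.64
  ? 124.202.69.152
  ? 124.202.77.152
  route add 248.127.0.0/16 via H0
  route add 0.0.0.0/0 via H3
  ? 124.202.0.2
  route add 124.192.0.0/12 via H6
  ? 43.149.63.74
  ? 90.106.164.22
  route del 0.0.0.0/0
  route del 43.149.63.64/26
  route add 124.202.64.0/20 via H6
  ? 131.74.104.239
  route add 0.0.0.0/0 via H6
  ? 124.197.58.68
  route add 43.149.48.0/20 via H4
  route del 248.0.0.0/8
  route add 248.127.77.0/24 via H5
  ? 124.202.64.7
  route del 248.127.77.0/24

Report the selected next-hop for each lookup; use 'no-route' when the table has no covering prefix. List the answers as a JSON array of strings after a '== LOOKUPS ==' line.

Apply in order:
  add 43.148.0.0/15 -> H1 at depth 15
  add 248.0.0.0/8 -> H4 at depth 8
  add 248.127.64.0/20 -> H2 at depth 20
  add 248.142.38.32/27 -> H6 at depth 27
  add 124.202.69.152/32 -> H3 at depth 32
  del 248.142.38.32/27 (clear depth 27)
  add 124.202.0.0/17 -> H4 at depth 17
  add 0.0.0.0/0 -> H4 at depth 0
  del 248.127.64.0/20 (clear depth 20)
  add 0.0.0.0/0 -> H1 at depth 0
  add 43.149.63.64/26 -> H2 at depth 26
  add 248.142.38.0/24 -> H5 at depth 24
  add 0.0.0.0/0 -> H1 at depth 0
  Q 124.202.0.19: descend 01111100110010100 ; hops seen [H1,H4] ; pick H4
  Q 43.148.42.18: descend 001010111001010 ; hops seen [H1,H1] ; pick H1
  del 43.148.0.0/15 (clear depth 15)
  del 248.142.38.0/24 (clear depth 24)
  Q 43.149.63.64: descend 00101011100101010011111101 ; hops seen [H1,H2] ; pick H2
  Q 124.202.69.152: descend 01111100110010100100010110011000 ; hops seen [H1,H4,H3] ; pick H3
  Q 124.202.77.152: descend 01111100110010100100 ; hops seen [H1,H4] ; pick H4
  add 248.127.0.0/16 -> H0 at depth 16
  add 0.0.0.0/0 -> H3 at depth 0
  Q 124.202.0.2: descend 01111100110010100 ; hops seen [H3,H4] ; pick H4
  add 124.192.0.0/12 -> H6 at depth 12
  Q 43.149.63.74: descend 00101011100101010011111101 ; hops seen [H3,H2] ; pick H2
  Q 90.106.164.22: descend 01 ; hops seen [H3] ; pick H3
  del 0.0.0.0/0 (clear depth 0)
  del 43.149.63.64/26 (clear depth 26)
  add 124.202.64.0/20 -> H6 at depth 20
  Q 131.74.104.239: descend 1 ; hops seen [∅] ; pick no-route
  add 0.0.0.0/0 -> H6 at depth 0
  Q 124.197.58.68: descend 011111001100 ; hops seen [H6,H6] ; pick H6
  add 43.149.48.0/20 -> H4 at depth 20
  del 248.0.0.0/8 (clear depth 8)
  add 248.127.77.0/24 -> H5 at depth 24
  Q 124.202.64.7: descend 011111001100101001000 ; hops seen [H6,H6,H4,H6] ; pick H6
  del 248.127.77.0/24 (clear depth 24)

== LOOKUPS ==
["H4","H1","H2","H3","H4","H4","H2","H3","no-route","H6","H6"]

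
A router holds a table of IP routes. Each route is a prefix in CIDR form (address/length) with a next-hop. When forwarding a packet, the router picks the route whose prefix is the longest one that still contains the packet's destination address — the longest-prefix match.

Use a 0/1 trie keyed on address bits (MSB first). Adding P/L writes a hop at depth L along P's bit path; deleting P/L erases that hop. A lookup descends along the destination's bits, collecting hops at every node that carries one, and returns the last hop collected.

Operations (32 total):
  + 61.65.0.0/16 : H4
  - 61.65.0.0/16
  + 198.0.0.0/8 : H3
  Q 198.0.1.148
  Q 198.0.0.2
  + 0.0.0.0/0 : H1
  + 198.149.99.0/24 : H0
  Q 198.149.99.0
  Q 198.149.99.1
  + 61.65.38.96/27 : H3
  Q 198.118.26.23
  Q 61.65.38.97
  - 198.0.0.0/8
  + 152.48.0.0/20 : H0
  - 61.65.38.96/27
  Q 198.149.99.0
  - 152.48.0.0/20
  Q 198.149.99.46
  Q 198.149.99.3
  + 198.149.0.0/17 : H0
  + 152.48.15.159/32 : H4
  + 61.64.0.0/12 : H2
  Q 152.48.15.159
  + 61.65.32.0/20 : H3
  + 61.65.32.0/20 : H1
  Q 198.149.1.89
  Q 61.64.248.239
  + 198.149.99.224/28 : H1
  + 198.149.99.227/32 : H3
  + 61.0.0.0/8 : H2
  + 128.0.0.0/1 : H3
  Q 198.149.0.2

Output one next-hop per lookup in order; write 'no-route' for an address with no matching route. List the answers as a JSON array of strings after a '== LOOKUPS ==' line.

Trace:
  + 61.65.0.0/16 (H4) depth=16
  del 61.65.0.0/16 (clear depth 16)
  + 198.0.0.0/8 (H3) depth=8
  lookup 198.0.1.148: bits 11000110 walk d0:-→d1:-→d2:-→d3:-→d4:-→d5:-→d6:-→d7:-→d8:H3 -> H3
  lookup 198.0.0.2: bits 11000110 walk d0:-→d1:-→d2:-→d3:-→d4:-→d5:-→d6:-→d7:-→d8:H3 -> H3
  + 0.0.0.0/0 (H1) depth=0
  + 198.149.99.0/24 (H0) depth=24
  lookup 198.149.99.0: bits 110001101001010101100011 walk d0:H1→d1:-→d2:-→d3:-→d4:-→d5:-→d6:-→d7:-→d8:H3→d9:-→d10:-→d11:-→d12:-→d13:-→d14:-→d15:-→d16:-→d17:-→d18:-→d19:-→d20:-→d21:-→d22:-→d23:-→d24:H0 -> H0
  lookup 198.149.99.1: bits 110001101001010101100011 walk d0:H1→d1:-→d2:-→d3:-→d4:-→d5:-→d6:-→d7:-→d8:H3→d9:-→d10:-→d11:-→d12:-→d13:-→d14:-→d15:-→d16:-→d17:-→d18:-→d19:-→d20:-→d21:-→d22:-→d23:-→d24:H0 -> H0
  + 61.65.38.96/27 (H3) depth=27
  lookup 198.118.26.23: bits 11000110 walk d0:H1→d1:-→d2:-→d3:-→d4:-→d5:-→d6:-→d7:-→d8:H3 -> H3
  lookup 61.65.38.97: bits 001111010100000100100110011 walk d0:H1→d1:-→d2:-→d3:-→d4:-→d5:-→d6:-→d7:-→d8:-→d9:-→d10:-→d11:-→d12:-→d13:-→d14:-→d15:-→d16:-→d17:-→d18:-→d19:-→d20:-→d21:-→d22:-→d23:-→d24:-→d25:-→d26:-→d27:H3 -> H3
  del 198.0.0.0/8 (clear depth 8)
  + 152.48.0.0/20 (H0) depth=20
  del 61.65.38.96/27 (clear depth 27)
  lookup 198.149.99.0: bits 110001101001010101100011 walk d0:H1→d1:-→d2:-→d3:-→d4:-→d5:-→d6:-→d7:-→d8:-→d9:-→d10:-→d11:-→d12:-→d13:-→d14:-→d15:-→d16:-→d17:-→d18:-→d19:-→d20:-→d21:-→d22:-→d23:-→d24:H0 -> H0
  del 152.48.0.0/20 (clear depth 20)
  lookup 198.149.99.46: bits 110001101001010101100011 walk d0:H1→d1:-→d2:-→d3:-→d4:-→d5:-→d6:-→d7:-→d8:-→d9:-→d10:-→d11:-→d12:-→d13:-→d14:-→d15:-→d16:-→d17:-→d18:-→d19:-→d20:-→d21:-→d22:-→d23:-→d24:H0 -> H0
  lookup 198.149.99.3: bits 110001101001010101100011 walk d0:H1→d1:-→d2:-→d3:-→d4:-→d5:-→d6:-→d7:-→d8:-→d9:-→d10:-→d11:-→d12:-→d13:-→d14:-→d15:-→d16:-→d17:-→d18:-→d19:-→d20:-→d21:-→d22:-→d23:-→d24:H0 -> H0
  + 198.149.0.0/17 (H0) depth=17
  + 152.48.15.159/32 (H4) depth=32
  + 61.64.0.0/12 (H2) depth=12
  lookup 152.48.15.159: bits 10011000001100000000111110011111 walk d0:H1→d1:-→d2:-→d3:-→d4:-→d5:-→d6:-→d7:-→d8:-→d9:-→d10:-→d11:-→d12:-→d13:-→d14:-→d15:-→d16:-→d17:-→d18:-→d19:-→d20:-→d21:-→d22:-→d23:-→d24:-→d25:-→d26:-→d27:-→d28:-→d29:-→d30:-→d31:-→d32:H4 -> H4
  + 61.65.32.0/20 (H3) depth=20
  + 61.65.32.0/20 (H1) depth=20
  lookup 198.149.1.89: bits 11000110100101010 walk d0:H1→d1:-→d2:-→d3:-→d4:-→d5:-→d6:-→d7:-→d8:-→d9:-→d10:-→d11:-→d12:-→d13:-→d14:-→d15:-→d16:-→d17:H0 -> H0
  lookup 61.64.248.239: bits 001111010100000 walk d0:H1→d1:-→d2:-→d3:-→d4:-→d5:-→d6:-→d7:-→d8:-→d9:-→d10:-→d11:-→d12:H2→d13:-→d14:-→d15:- -> H2
  + 198.149.99.224/28 (H1) depth=28
  + 198.149.99.227/32 (H3) depth=32
  + 61.0.0.0/8 (H2) depth=8
  + 128.0.0.0/1 (H3) depth=1
  lookup 198.149.0.2: bits 11000110100101010 walk d0:H1→d1:H3→d2:-→d3:-→d4:-→d5:-→d6:-→d7:-→d8:-→d9:-→d10:-→d11:-→d12:-→d13:-→d14:-→d15:-→d16:-→d17:H0 -> H0

== LOOKUPS ==
["H3","H3","H0","H0","H3","H3","H0","H0","H0","H4","H0","H2","H0"]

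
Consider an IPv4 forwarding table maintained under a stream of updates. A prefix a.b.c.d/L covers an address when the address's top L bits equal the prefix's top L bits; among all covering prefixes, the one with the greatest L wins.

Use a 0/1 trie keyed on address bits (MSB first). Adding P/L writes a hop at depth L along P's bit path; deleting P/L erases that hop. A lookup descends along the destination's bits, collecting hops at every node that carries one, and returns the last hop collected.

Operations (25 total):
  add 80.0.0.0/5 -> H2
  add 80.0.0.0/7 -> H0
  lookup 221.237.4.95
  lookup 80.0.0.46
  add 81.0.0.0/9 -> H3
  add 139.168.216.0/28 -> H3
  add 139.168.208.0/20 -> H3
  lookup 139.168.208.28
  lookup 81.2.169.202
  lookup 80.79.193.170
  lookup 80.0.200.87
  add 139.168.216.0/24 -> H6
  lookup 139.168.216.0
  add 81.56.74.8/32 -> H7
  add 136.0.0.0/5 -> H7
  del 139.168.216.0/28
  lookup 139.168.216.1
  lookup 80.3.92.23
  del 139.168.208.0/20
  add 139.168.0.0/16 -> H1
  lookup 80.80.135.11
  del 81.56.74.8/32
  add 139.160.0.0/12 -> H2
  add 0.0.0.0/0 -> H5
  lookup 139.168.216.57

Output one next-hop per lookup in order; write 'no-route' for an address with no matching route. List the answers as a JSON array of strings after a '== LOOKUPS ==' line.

Apply in order:
  + 80.0.0.0/5 (H2) depth=5
  + 80.0.0.0/7 (H0) depth=7
  Q 221.237.4.95: descend ε ; hops seen [∅] ; pick no-route
  Q 80.0.0.46: descend 0101000 ; hops seen [H2,H0] ; pick H0
  + 81.0.0.0/9 (H3) depth=9
  + 139.168.216.0/28 (H3) depth=28
  + 139.168.208.0/20 (H3) depth=20
  Q 139.168.208.28: descend 10001011101010001101 ; hops seen [H3] ; pick H3
  Q 81.2.169.202: descend 010100010 ; hops seen [H2,H0,H3] ; pick H3
  Q 80.79.193.170: descend 0101000 ; hops seen [H2,H0] ; pick H0
  Q 80.0.200.87: descend 0101000 ; hops seen [H2,H0] ; pick H0
  + 139.168.216.0/24 (H6) depth=24
  Q 139.168.216.0: descend 1000101110101000110110000000 ; hops seen [H3,H6,H3] ; pick H3
  + 81.56.74.8/32 (H7) depth=32
  + 136.0.0.0/5 (H7) depth=5
  - 139.168.216.0/28 clear@28
  Q 139.168.216.1: descend 1000101110101000110110000000 ; hops seen [H7,H3,H6] ; pick H6
  Q 80.3.92.23: descend 0101000 ; hops seen [H2,H0] ; pick H0
  - 139.168.208.0/20 clear@20
  + 139.168.0.0/16 (H1) depth=16
  Q 80.80.135.11: descend 0101000 ; hops seen [H2,H0] ; pick H0
  - 81.56.74.8/32 clear@32
  + 139.160.0.0/12 (H2) depth=12
  + 0.0.0.0/0 (H5) depth=0
  Q 139.168.216.57: descend 10001011101010001101100000 ; hops seen [H5,H7,H2,H1,H6] ; pick H6

== LOOKUPS ==
["no-route","H0","H3","H3","H0","H0","H3","H6","H0","H0","H6"]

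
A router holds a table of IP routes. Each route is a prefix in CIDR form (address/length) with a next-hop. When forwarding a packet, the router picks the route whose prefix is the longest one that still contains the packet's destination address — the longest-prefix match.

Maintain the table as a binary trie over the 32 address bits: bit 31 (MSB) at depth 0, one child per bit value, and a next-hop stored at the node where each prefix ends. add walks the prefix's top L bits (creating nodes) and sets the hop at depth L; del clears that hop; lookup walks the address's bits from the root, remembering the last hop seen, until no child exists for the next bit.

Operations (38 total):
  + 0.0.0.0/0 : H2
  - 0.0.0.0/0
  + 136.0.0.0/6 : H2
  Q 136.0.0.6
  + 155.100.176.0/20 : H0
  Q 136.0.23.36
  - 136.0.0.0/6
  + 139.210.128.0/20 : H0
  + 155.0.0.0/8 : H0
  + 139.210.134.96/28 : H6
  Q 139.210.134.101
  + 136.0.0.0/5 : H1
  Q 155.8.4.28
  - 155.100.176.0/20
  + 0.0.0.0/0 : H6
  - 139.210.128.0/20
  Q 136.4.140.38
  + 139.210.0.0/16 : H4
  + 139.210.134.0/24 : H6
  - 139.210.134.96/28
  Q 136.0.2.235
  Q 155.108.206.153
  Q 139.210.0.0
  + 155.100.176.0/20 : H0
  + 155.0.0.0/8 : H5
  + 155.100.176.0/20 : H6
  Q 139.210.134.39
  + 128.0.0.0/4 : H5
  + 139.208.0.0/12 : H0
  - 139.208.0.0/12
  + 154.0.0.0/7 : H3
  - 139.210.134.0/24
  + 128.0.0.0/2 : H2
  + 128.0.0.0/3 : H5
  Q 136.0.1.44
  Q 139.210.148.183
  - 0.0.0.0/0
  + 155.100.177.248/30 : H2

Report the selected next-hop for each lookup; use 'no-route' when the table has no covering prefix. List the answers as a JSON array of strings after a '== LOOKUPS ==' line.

Apply in order:
  + 0.0.0.0/0 (H2) depth=0
  del 0.0.0.0/0 (clear depth 0)
  + 136.0.0.0/6 (H2) depth=6
  Q 136.0.0.6: descend 100010 ; hops seen [H2] ; pick H2
  + 155.100.176.0/20 (H0) depth=20
  Q 136.0.23.36: descend 100010 ; hops seen [H2] ; pick H2
  del 136.0.0.0/6 (clear depth 6)
  + 139.210.128.0/20 (H0) depth=20
  + 155.0.0.0/8 (H0) depth=8
  + 139.210.134.96/28 (H6) depth=28
  Q 139.210.134.101: descend 1000101111010010100001100110 ; hops seen [H0,H6] ; pick H6
  + 136.0.0.0/5 (H1) depth=5
  Q 155.8.4.28: descend 100110110 ; hops seen [H0] ; pick H0
  del 155.100.176.0/20 (clear depth 20)
  + 0.0.0.0/0 (H6) depth=0
  del 139.210.128.0/20 (clear depth 20)
  Q 136.4.140.38: descend 100010 ; hops seen [H6,H1] ; pick H1
  + 139.210.0.0/16 (H4) depth=16
  + 139.210.134.0/24 (H6) depth=24
  del 139.210.134.96/28 (clear depth 28)
  Q 136.0.2.235: descend 100010 ; hops seen [H6,H1] ; pick H1
  Q 155.108.206.153: descend 100110110110 ; hops seen [H6,H0] ; pick H0
  Q 139.210.0.0: descend 1000101111010010 ; hops seen [H6,H1,H4] ; pick H4
  + 155.100.176.0/20 (H0) depth=20
  + 155.0.0.0/8 (H5) depth=8
  + 155.100.176.0/20 (H6) depth=20
  Q 139.210.134.39: descend 1000101111010010100001100 ; hops seen [H6,H1,H4,H6] ; pick H6
  + 128.0.0.0/4 (H5) depth=4
  + 139.208.0.0/12 (H0) depth=12
  del 139.208.0.0/12 (clear depth 12)
  + 154.0.0.0/7 (H3) depth=7
  del 139.210.134.0/24 (clear depth 24)
  + 128.0.0.0/2 (H2) depth=2
  + 128.0.0.0/3 (H5) depth=3
  Q 136.0.1.44: descend 100010 ; hops seen [H6,H2,H5,H5,H1] ; pick H1
  Q 139.210.148.183: descend 1000101111010010100 ; hops seen [H6,H2,H5,H5,H1,H4] ; pick H4
  del 0.0.0.0/0 (clear depth 0)
  + 155.100.177.248/30 (H2) depth=30

== LOOKUPS ==
["H2","H2","H6","H0","H1","H1","H0","H4","H6","H1","H4"]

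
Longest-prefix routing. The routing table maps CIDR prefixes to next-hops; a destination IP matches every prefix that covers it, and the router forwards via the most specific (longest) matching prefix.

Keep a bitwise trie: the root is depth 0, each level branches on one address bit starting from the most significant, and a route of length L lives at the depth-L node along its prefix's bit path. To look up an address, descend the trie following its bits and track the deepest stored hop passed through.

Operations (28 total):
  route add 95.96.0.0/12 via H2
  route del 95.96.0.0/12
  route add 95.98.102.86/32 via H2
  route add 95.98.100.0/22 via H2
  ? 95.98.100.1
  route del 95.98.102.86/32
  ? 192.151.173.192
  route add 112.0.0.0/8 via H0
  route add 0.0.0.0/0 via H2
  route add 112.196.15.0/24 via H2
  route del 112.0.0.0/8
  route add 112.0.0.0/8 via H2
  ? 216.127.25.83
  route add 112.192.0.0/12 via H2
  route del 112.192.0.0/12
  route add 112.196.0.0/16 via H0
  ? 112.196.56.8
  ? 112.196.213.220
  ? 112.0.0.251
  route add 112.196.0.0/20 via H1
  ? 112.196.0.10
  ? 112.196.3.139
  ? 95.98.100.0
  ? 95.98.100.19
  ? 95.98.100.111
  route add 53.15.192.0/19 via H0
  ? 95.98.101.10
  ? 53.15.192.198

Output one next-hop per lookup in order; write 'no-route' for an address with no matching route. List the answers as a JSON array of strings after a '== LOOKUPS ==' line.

Apply in order:
  add 95.96.0.0/12 -> H2 at depth 12
  del 95.96.0.0/12 (clear depth 12)
  add 95.98.102.86/32 -> H2 at depth 32
  add 95.98.100.0/22 -> H2 at depth 22
  ? 95.98.100.1  path d0:-→d1:-→d2:-→d3:-→d4:-→d5:-→d6:-→d7:-→d8:-→d9:-→d10:-→d11:-→d12:-→d13:-→d14:-→d15:-→d16:-→d17:-→d18:-→d19:-→d20:-→d21:-→d22:H2  best=H2
  del 95.98.102.86/32 (clear depth 32)
  ? 192.151.173.192  path d0:-  best=no-route
  add 112.0.0.0/8 -> H0 at depth 8
  add 0.0.0.0/0 -> H2 at depth 0
  add 112.196.15.0/24 -> H2 at depth 24
  del 112.0.0.0/8 (clear depth 8)
  add 112.0.0.0/8 -> H2 at depth 8
  ? 216.127.25.83  path d0:H2  best=H2
  add 112.192.0.0/12 -> H2 at depth 12
  del 112.192.0.0/12 (clear depth 12)
  add 112.196.0.0/16 -> H0 at depth 16
  ? 112.196.56.8  path d0:H2→d1:-→d2:-→d3:-→d4:-→d5:-→d6:-→d7:-→d8:H2→d9:-→d10:-→d11:-→d12:-→d13:-→d14:-→d15:-→d16:H0→d17:-→d18:-  best=H0
  ? 112.196.213.220  path d0:H2→d1:-→d2:-→d3:-→d4:-→d5:-→d6:-→d7:-→d8:H2→d9:-→d10:-→d11:-→d12:-→d13:-→d14:-→d15:-→d16:H0  best=H0
  ? 112.0.0.251  path d0:H2→d1:-→d2:-→d3:-→d4:-→d5:-→d6:-→d7:-→d8:H2  best=H2
  add 112.196.0.0/20 -> H1 at depth 20
  ? 112.196.0.10  path d0:H2→d1:-→d2:-→d3:-→d4:-→d5:-→d6:-→d7:-→d8:H2→d9:-→d10:-→d11:-→d12:-→d13:-→d14:-→d15:-→d16:H0→d17:-→d18:-→d19:-→d20:H1  best=H1
  ? 112.196.3.139  path d0:H2→d1:-→d2:-→d3:-→d4:-→d5:-→d6:-→d7:-→d8:H2→d9:-→d10:-→d11:-→d12:-→d13:-→d14:-→d15:-→d16:H0→d17:-→d18:-→d19:-→d20:H1  best=H1
  ? 95.98.100.0  path d0:H2→d1:-→d2:-→d3:-→d4:-→d5:-→d6:-→d7:-→d8:-→d9:-→d10:-→d11:-→d12:-→d13:-→d14:-→d15:-→d16:-→d17:-→d18:-→d19:-→d20:-→d21:-→d22:H2  best=H2
  ? 95.98.100.19  path d0:H2→d1:-→d2:-→d3:-→d4:-→d5:-→d6:-→d7:-→d8:-→d9:-→d10:-→d11:-→d12:-→d13:-→d14:-→d15:-→d16:-→d17:-→d18:-→d19:-→d20:-→d21:-→d22:H2  best=H2
  ? 95.98.100.111  path d0:H2→d1:-→d2:-→d3:-→d4:-→d5:-→d6:-→d7:-→d8:-→d9:-→d10:-→d11:-→d12:-→d13:-→d14:-→d15:-→d16:-→d17:-→d18:-→d19:-→d20:-→d21:-→d22:H2  best=H2
  add 53.15.192.0/19 -> H0 at depth 19
  ? 95.98.101.10  path d0:H2→d1:-→d2:-→d3:-→d4:-→d5:-→d6:-→d7:-→d8:-→d9:-→d10:-→d11:-→d12:-→d13:-→d14:-→d15:-→d16:-→d17:-→d18:-→d19:-→d20:-→d21:-→d22:H2  best=H2
  ? 53.15.192.198  path d0:H2→d1:-→d2:-→d3:-→d4:-→d5:-→d6:-→d7:-→d8:-→d9:-→d10:-→d11:-→d12:-→d13:-→d14:-→d15:-→d16:-→d17:-→d18:-→d19:H0  best=H0

== LOOKUPS ==
["H2","no-route","H2","H0","H0","H2","H1","H1","H2","H2","H2","H2","H0"]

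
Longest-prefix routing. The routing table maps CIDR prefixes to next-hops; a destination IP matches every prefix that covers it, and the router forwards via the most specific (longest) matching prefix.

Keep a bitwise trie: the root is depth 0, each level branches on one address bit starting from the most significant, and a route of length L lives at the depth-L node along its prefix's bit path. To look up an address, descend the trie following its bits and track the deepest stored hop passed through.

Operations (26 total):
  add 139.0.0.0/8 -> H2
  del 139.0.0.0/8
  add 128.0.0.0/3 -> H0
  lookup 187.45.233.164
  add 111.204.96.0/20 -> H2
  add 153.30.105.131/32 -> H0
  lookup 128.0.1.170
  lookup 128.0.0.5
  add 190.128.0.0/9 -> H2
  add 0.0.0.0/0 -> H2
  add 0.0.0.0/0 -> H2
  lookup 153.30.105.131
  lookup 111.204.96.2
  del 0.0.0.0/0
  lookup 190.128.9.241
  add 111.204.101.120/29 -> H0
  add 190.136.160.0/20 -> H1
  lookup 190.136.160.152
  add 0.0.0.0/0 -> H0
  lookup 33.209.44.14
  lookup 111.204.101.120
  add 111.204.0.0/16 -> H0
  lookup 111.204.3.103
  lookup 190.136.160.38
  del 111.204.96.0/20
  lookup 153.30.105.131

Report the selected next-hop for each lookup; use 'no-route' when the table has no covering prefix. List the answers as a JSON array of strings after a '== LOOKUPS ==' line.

Apply in order:
  + 139.0.0.0/8 (H2) depth=8
  del 139.0.0.0/8 (clear depth 8)
  + 128.0.0.0/3 (H0) depth=3
  Q 187.45.233.164: descend 10 ; hops seen [∅] ; pick no-route
  + 111.204.96.0/20 (H2) depth=20
  + 153.30.105.131/32 (H0) depth=32
  Q 128.0.1.170: descend 1000 ; hops seen [H0] ; pick H0
  Q 128.0.0.5: descend 1000 ; hops seen [H0] ; pick H0
  + 190.128.0.0/9 (H2) depth=9
  + 0.0.0.0/0 (H2) depth=0
  + 0.0.0.0/0 (H2) depth=0
  Q 153.30.105.131: descend 10011001000111100110100110000011 ; hops seen [H2,H0,H0] ; pick H0
  Q 111.204.96.2: descend 01101111110011000110 ; hops seen [H2,H2] ; pick H2
  del 0.0.0.0/0 (clear depth 0)
  Q 190.128.9.241: descend 101111101 ; hops seen [H2] ; pick H2
  + 111.204.101.120/29 (H0) depth=29
  + 190.136.160.0/20 (H1) depth=20
  Q 190.136.160.152: descend 10111110100010001010 ; hops seen [H2,H1] ; pick H1
  + 0.0.0.0/0 (H0) depth=0
  Q 33.209.44.14: descend 0 ; hops seen [H0] ; pick H0
  Q 111.204.101.120: descend 01101111110011000110010101111 ; hops seen [H0,H2,H0] ; pick H0
  + 111.204.0.0/16 (H0) depth=16
  Q 111.204.3.103: descend 01101111110011000 ; hops seen [H0,H0] ; pick H0
  Q 190.136.160.38: descend 10111110100010001010 ; hops seen [H0,H2,H1] ; pick H1
  del 111.204.96.0/20 (clear depth 20)
  Q 153.30.105.131: descend 10011001000111100110100110000011 ; hops seen [H0,H0,H0] ; pick H0

== LOOKUPS ==
["no-route","H0","H0","H0","H2","H2","H1","H0","H0","H0","H1","H0"]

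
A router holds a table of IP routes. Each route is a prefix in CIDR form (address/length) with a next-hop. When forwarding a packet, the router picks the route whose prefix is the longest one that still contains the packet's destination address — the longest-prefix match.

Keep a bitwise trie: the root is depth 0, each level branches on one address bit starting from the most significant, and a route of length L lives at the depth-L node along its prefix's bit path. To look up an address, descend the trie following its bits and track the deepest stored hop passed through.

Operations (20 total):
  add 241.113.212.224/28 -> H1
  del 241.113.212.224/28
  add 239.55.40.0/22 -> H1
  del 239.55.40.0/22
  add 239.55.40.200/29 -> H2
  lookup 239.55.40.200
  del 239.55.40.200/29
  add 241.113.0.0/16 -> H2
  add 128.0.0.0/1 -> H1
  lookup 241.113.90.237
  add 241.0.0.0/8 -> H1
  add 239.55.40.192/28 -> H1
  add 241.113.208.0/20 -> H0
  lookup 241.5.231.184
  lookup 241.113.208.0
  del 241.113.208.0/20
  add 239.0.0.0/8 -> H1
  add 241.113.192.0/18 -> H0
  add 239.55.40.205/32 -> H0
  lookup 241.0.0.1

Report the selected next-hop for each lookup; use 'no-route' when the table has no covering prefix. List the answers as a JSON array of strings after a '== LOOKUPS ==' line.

Apply in order:
  add 241.113.212.224/28 -> H1 at depth 28
  del 241.113.212.224/28 (clear depth 28)
  add 239.55.40.0/22 -> H1 at depth 22
  del 239.55.40.0/22 (clear depth 22)
  add 239.55.40.200/29 -> H2 at depth 29
  lookup 239.55.40.200: bits 11101111001101110010100011001 walk d0:-→d1:-→d2:-→d3:-→d4:-→d5:-→d6:-→d7:-→d8:-→d9:-→d10:-→d11:-→d12:-→d13:-→d14:-→d15:-→d16:-→d17:-→d18:-→d19:-→d20:-→d21:-→d22:-→d23:-→d24:-→d25:-→d26:-→d27:-→d28:-→d29:H2 -> H2
  del 239.55.40.200/29 (clear depth 29)
  add 241.113.0.0/16 -> H2 at depth 16
  add 128.0.0.0/1 -> H1 at depth 1
  lookup 241.113.90.237: bits 1111000101110001 walk d0:-→d1:H1→d2:-→d3:-→d4:-→d5:-→d6:-→d7:-→d8:-→d9:-→d10:-→d11:-→d12:-→d13:-→d14:-→d15:-→d16:H2 -> H2
  add 241.0.0.0/8 -> H1 at depth 8
  add 239.55.40.192/28 -> H1 at depth 28
  add 241.113.208.0/20 -> H0 at depth 20
  lookup 241.5.231.184: bits 111100010 walk d0:-→d1:H1→d2:-→d3:-→d4:-→d5:-→d6:-→d7:-→d8:H1→d9:- -> H1
  lookup 241.113.208.0: bits 111100010111000111010 walk d0:-→d1:H1→d2:-→d3:-→d4:-→d5:-→d6:-→d7:-→d8:H1→d9:-→d10:-→d11:-→d12:-→d13:-→d14:-→d15:-→d16:H2→d17:-→d18:-→d19:-→d20:H0→d21:- -> H0
  del 241.113.208.0/20 (clear depth 20)
  add 239.0.0.0/8 -> H1 at depth 8
  add 241.113.192.0/18 -> H0 at depth 18
  add 239.55.40.205/32 -> H0 at depth 32
  lookup 241.0.0.1: bits 111100010 walk d0:-→d1:H1→d2:-→d3:-→d4:-→d5:-→d6:-→d7:-→d8:H1→d9:- -> H1

== LOOKUPS ==
["H2","H2","H1","H0","H1"]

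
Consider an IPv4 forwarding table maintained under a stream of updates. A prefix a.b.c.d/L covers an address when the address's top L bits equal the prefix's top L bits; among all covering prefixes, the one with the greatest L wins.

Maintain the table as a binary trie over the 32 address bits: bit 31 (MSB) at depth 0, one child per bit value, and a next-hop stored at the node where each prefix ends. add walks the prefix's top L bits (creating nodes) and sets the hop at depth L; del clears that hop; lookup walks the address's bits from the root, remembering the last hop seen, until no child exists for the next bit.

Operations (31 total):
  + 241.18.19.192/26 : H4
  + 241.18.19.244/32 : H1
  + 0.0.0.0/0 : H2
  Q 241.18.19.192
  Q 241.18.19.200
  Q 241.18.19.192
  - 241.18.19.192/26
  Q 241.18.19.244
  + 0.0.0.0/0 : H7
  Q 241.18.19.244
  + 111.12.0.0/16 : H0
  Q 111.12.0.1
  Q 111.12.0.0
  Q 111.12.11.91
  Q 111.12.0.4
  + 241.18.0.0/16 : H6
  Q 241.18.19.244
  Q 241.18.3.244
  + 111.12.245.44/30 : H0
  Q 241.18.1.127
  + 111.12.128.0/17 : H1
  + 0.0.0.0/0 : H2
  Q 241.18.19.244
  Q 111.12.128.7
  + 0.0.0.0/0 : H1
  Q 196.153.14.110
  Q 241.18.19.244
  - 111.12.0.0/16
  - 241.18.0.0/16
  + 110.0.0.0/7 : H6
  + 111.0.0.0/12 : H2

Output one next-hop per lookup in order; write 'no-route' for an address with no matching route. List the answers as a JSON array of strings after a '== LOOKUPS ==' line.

Apply in order:
  + 241.18.19.192/26 (H4) depth=26
  + 241.18.19.244/32 (H1) depth=32
  + 0.0.0.0/0 (H2) depth=0
  ? 241.18.19.192  path d0:H2→d1:-→d2:-→d3:-→d4:-→d5:-→d6:-→d7:-→d8:-→d9:-→d10:-→d11:-→d12:-→d13:-→d14:-→d15:-→d16:-→d17:-→d18:-→d19:-→d20:-→d21:-→d22:-→d23:-→d24:-→d25:-→d26:H4  best=H4
  ? 241.18.19.200  path d0:H2→d1:-→d2:-→d3:-→d4:-→d5:-→d6:-→d7:-→d8:-→d9:-→d10:-→d11:-→d12:-→d13:-→d14:-→d15:-→d16:-→d17:-→d18:-→d19:-→d20:-→d21:-→d22:-→d23:-→d24:-→d25:-→d26:H4  best=H4
  ? 241.18.19.192  path d0:H2→d1:-→d2:-→d3:-→d4:-→d5:-→d6:-→d7:-→d8:-→d9:-→d10:-→d11:-→d12:-→d13:-→d14:-→d15:-→d16:-→d17:-→d18:-→d19:-→d20:-→d21:-→d22:-→d23:-→d24:-→d25:-→d26:H4  best=H4
  - 241.18.19.192/26 clear@26
  ? 241.18.19.244  path d0:H2→d1:-→d2:-→d3:-→d4:-→d5:-→d6:-→d7:-→d8:-→d9:-→d10:-→d11:-→d12:-→d13:-→d14:-→d15:-→d16:-→d17:-→d18:-→d19:-→d20:-→d21:-→d22:-→d23:-→d24:-→d25:-→d26:-→d27:-→d28:-→d29:-→d30:-→d31:-→d32:H1  best=H1
  + 0.0.0.0/0 (H7) depth=0
  ? 241.18.19.244  path d0:H7→d1:-→d2:-→d3:-→d4:-→d5:-→d6:-→d7:-→d8:-→d9:-→d10:-→d11:-→d12:-→d13:-→d14:-→d15:-→d16:-→d17:-→d18:-→d19:-→d20:-→d21:-→d22:-→d23:-→d24:-→d25:-→d26:-→d27:-→d28:-→d29:-→d30:-→d31:-→d32:H1  best=H1
  + 111.12.0.0/16 (H0) depth=16
  ? 111.12.0.1  path d0:H7→d1:-→d2:-→d3:-→d4:-→d5:-→d6:-→d7:-→d8:-→d9:-→d10:-→d11:-→d12:-→d13:-→d14:-→d15:-→d16:H0  best=H0
  ? 111.12.0.0  path d0:H7→d1:-→d2:-→d3:-→d4:-→d5:-→d6:-→d7:-→d8:-→d9:-→d10:-→d11:-→d12:-→d13:-→d14:-→d15:-→d16:H0  best=H0
  ? 111.12.11.91  path d0:H7→d1:-→d2:-→d3:-→d4:-→d5:-→d6:-→d7:-→d8:-→d9:-→d10:-→d11:-→d12:-→d13:-→d14:-→d15:-→d16:H0  best=H0
  ? 111.12.0.4  path d0:H7→d1:-→d2:-→d3:-→d4:-→d5:-→d6:-→d7:-→d8:-→d9:-→d10:-→d11:-→d12:-→d13:-→d14:-→d15:-→d16:H0  best=H0
  + 241.18.0.0/16 (H6) depth=16
  ? 241.18.19.244  path d0:H7→d1:-→d2:-→d3:-→d4:-→d5:-→d6:-→d7:-→d8:-→d9:-→d10:-→d11:-→d12:-→d13:-→d14:-→d15:-→d16:H6→d17:-→d18:-→d19:-→d20:-→d21:-→d22:-→d23:-→d24:-→d25:-→d26:-→d27:-→d28:-→d29:-→d30:-→d31:-→d32:H1  best=H1
  ? 241.18.3.244  path d0:H7→d1:-→d2:-→d3:-→d4:-→d5:-→d6:-→d7:-→d8:-→d9:-→d10:-→d11:-→d12:-→d13:-→d14:-→d15:-→d16:H6→d17:-→d18:-→d19:-  best=H6
  + 111.12.245.44/30 (H0) depth=30
  ? 241.18.1.127  path d0:H7→d1:-→d2:-→d3:-→d4:-→d5:-→d6:-→d7:-→d8:-→d9:-→d10:-→d11:-→d12:-→d13:-→d14:-→d15:-→d16:H6→d17:-→d18:-→d19:-  best=H6
  + 111.12.128.0/17 (H1) depth=17
  + 0.0.0.0/0 (H2) depth=0
  ? 241.18.19.244  path d0:H2→d1:-→d2:-→d3:-→d4:-→d5:-→d6:-→d7:-→d8:-→d9:-→d10:-→d11:-→d12:-→d13:-→d14:-→d15:-→d16:H6→d17:-→d18:-→d19:-→d20:-→d21:-→d22:-→d23:-→d24:-→d25:-→d26:-→d27:-→d28:-→d29:-→d30:-→d31:-→d32:H1  best=H1
  ? 111.12.128.7  path d0:H2→d1:-→d2:-→d3:-→d4:-→d5:-→d6:-→d7:-→d8:-→d9:-→d10:-→d11:-→d12:-→d13:-→d14:-→d15:-→d16:H0→d17:H1  best=H1
  + 0.0.0.0/0 (H1) depth=0
  ? 196.153.14.110  path d0:H1→d1:-→d2:-  best=H1
  ? 241.18.19.244  path d0:H1→d1:-→d2:-→d3:-→d4:-→d5:-→d6:-→d7:-→d8:-→d9:-→d10:-→d11:-→d12:-→d13:-→d14:-→d15:-→d16:H6→d17:-→d18:-→d19:-→d20:-→d21:-→d22:-→d23:-→d24:-→d25:-→d26:-→d27:-→d28:-→d29:-→d30:-→d31:-→d32:H1  best=H1
  - 111.12.0.0/16 clear@16
  - 241.18.0.0/16 clear@16
  + 110.0.0.0/7 (H6) depth=7
  + 111.0.0.0/12 (H2) depth=12

== LOOKUPS ==
["H4","H4","H4","H1","H1","H0","H0","H0","H0","H1","H6","H6","H1","H1","H1","H1"]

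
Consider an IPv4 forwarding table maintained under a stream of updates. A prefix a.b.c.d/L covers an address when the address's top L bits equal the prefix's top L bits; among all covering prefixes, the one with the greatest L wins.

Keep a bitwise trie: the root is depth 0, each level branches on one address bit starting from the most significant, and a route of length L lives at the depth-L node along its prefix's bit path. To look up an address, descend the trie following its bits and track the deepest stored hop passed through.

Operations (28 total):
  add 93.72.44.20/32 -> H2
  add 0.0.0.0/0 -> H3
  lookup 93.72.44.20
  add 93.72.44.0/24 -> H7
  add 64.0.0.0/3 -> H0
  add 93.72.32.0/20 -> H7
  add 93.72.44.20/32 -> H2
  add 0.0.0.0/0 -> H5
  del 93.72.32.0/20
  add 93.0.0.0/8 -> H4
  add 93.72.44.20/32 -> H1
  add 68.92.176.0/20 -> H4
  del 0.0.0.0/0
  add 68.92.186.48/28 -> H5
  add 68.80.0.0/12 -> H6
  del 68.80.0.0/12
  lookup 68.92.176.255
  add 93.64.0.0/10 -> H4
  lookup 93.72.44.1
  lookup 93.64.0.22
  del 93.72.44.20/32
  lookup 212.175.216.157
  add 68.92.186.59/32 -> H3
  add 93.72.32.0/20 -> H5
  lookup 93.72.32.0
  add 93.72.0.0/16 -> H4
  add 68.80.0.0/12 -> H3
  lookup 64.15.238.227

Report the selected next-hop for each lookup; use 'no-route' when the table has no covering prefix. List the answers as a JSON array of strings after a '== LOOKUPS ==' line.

Trace:
  + 93.72.44.20/32 (H2) depth=32
  + 0.0.0.0/0 (H3) depth=0
  Q 93.72.44.20: descend 01011101010010000010110000010100 ; hops seen [H3,H2] ; pick H2
  + 93.72.44.0/24 (H7) depth=24
  + 64.0.0.0/3 (H0) depth=3
  + 93.72.32.0/20 (H7) depth=20
  + 93.72.44.20/32 (H2) depth=32
  + 0.0.0.0/0 (H5) depth=0
  del 93.72.32.0/20 (clear depth 20)
  + 93.0.0.0/8 (H4) depth=8
  + 93.72.44.20/32 (H1) depth=32
  + 68.92.176.0/20 (H4) depth=20
  del 0.0.0.0/0 (clear depth 0)
  + 68.92.186.48/28 (H5) depth=28
  + 68.80.0.0/12 (H6) depth=12
  del 68.80.0.0/12 (clear depth 12)
  Q 68.92.176.255: descend 01000100010111001011 ; hops seen [H0,H4] ; pick H4
  + 93.64.0.0/10 (H4) depth=10
  Q 93.72.44.1: descend 010111010100100000101100000 ; hops seen [H0,H4,H4,H7] ; pick H7
  Q 93.64.0.22: descend 010111010100 ; hops seen [H0,H4,H4] ; pick H4
  del 93.72.44.20/32 (clear depth 32)
  Q 212.175.216.157: descend ε ; hops seen [∅] ; pick no-route
  + 68.92.186.59/32 (H3) depth=32
  + 93.72.32.0/20 (H5) depth=20
  Q 93.72.32.0: descend 01011101010010000010 ; hops seen [H0,H4,H4,H5] ; pick H5
  + 93.72.0.0/16 (H4) depth=16
  + 68.80.0.0/12 (H3) depth=12
  Q 64.15.238.227: descend 01000 ; hops seen [H0] ; pick H0

== LOOKUPS ==
["H2","H4","H7","H4","no-route","H5","H0"]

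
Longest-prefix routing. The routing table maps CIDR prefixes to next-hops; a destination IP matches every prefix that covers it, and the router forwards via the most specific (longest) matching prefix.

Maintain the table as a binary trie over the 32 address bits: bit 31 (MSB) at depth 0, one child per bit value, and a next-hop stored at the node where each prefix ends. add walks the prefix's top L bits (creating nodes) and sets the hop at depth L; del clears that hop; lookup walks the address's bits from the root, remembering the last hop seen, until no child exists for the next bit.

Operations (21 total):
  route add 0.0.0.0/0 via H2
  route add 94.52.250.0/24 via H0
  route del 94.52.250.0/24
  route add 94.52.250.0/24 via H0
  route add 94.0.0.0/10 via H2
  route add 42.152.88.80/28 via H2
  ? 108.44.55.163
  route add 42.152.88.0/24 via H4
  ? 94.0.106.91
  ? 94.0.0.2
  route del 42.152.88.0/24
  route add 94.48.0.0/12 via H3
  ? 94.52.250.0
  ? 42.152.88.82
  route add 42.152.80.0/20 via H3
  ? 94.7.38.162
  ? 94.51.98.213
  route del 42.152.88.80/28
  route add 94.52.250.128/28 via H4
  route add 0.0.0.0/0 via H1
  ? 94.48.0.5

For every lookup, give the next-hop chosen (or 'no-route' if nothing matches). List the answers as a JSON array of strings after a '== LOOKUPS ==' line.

Trace:
  add 0.0.0.0/0 -> H2 at depth 0
  add 94.52.250.0/24 -> H0 at depth 24
  - 94.52.250.0/24 clear@24
  add 94.52.250.0/24 -> H0 at depth 24
  add 94.0.0.0/10 -> H2 at depth 10
  add 42.152.88.80/28 -> H2 at depth 28
  ? 108.44.55.163  path d0:H2→d1:-→d2:-  best=H2
  add 42.152.88.0/24 -> H4 at depth 24
  ? 94.0.106.91  path d0:H2→d1:-→d2:-→d3:-→d4:-→d5:-→d6:-→d7:-→d8:-→d9:-→d10:H2  best=H2
  ? 94.0.0.2  path d0:H2→d1:-→d2:-→d3:-→d4:-→d5:-→d6:-→d7:-→d8:-→d9:-→d10:H2  best=H2
  - 42.152.88.0/24 clear@24
  add 94.48.0.0/12 -> H3 at depth 12
  ? 94.52.250.0  path d0:H2→d1:-→d2:-→d3:-→d4:-→d5:-→d6:-→d7:-→d8:-→d9:-→d10:H2→d11:-→d12:H3→d13:-→d14:-→d15:-→d16:-→d17:-→d18:-→d19:-→d20:-→d21:-→d22:-→d23:-→d24:H0  best=H0
  ? 42.152.88.82  path d0:H2→d1:-→d2:-→d3:-→d4:-→d5:-→d6:-→d7:-→d8:-→d9:-→d10:-→d11:-→d12:-→d13:-→d14:-→d15:-→d16:-→d17:-→d18:-→d19:-→d20:-→d21:-→d22:-→d23:-→d24:-→d25:-→d26:-→d27:-→d28:H2  best=H2
  add 42.152.80.0/20 -> H3 at depth 20
  ? 94.7.38.162  path d0:H2→d1:-→d2:-→d3:-→d4:-→d5:-→d6:-→d7:-→d8:-→d9:-→d10:H2  best=H2
  ? 94.51.98.213  path d0:H2→d1:-→d2:-→d3:-→d4:-→d5:-→d6:-→d7:-→d8:-→d9:-→d10:H2→d11:-→d12:H3→d13:-  best=H3
  - 42.152.88.80/28 clear@28
  add 94.52.250.128/28 -> H4 at depth 28
  add 0.0.0.0/0 -> H1 at depth 0
  ? 94.48.0.5  path d0:H1→d1:-→d2:-→d3:-→d4:-→d5:-→d6:-→d7:-→d8:-→d9:-→d10:H2→d11:-→d12:H3→d13:-  best=H3

== LOOKUPS ==
["H2","H2","H2","H0","H2","H2","H3","H3"]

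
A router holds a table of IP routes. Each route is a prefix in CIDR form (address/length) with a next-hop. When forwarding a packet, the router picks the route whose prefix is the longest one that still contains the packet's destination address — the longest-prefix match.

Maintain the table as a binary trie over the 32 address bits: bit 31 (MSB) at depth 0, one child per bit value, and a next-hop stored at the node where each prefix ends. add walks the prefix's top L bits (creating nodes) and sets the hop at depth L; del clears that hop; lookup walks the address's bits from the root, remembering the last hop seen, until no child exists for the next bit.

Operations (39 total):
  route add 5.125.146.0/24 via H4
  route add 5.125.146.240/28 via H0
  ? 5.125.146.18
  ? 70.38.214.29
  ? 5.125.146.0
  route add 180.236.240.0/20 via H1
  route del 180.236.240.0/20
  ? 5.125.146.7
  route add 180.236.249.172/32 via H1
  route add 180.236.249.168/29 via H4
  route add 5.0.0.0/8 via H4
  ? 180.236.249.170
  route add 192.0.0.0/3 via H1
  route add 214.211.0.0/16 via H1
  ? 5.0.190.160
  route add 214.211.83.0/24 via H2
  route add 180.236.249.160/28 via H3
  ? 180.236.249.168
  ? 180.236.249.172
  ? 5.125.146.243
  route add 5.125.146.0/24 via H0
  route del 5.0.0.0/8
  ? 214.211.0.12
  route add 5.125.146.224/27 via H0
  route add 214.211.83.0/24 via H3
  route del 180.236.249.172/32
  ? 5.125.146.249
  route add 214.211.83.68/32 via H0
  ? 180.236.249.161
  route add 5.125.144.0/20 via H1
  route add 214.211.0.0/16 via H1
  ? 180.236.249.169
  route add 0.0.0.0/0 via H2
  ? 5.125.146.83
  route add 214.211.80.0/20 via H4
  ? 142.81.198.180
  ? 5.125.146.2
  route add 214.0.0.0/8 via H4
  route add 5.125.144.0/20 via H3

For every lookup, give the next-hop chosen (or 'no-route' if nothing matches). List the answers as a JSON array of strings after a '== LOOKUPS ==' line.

Apply in order:
  + 5.125.146.0/24 (H4) depth=24
  + 5.125.146.240/28 (H0) depth=28
  ? 5.125.146.18  path d0:-→d1:-→d2:-→d3:-→d4:-→d5:-→d6:-→d7:-→d8:-→d9:-→d10:-→d11:-→d12:-→d13:-→d14:-→d15:-→d16:-→d17:-→d18:-→d19:-→d20:-→d21:-→d22:-→d23:-→d24:H4  best=H4
  ? 70.38.214.29  path d0:-→d1:-  best=no-route
  ? 5.125.146.0  path d0:-→d1:-→d2:-→d3:-→d4:-→d5:-→d6:-→d7:-→d8:-→d9:-→d10:-→d11:-→d12:-→d13:-→d14:-→d15:-→d16:-→d17:-→d18:-→d19:-→d20:-→d21:-→d22:-→d23:-→d24:H4  best=H4
  + 180.236.240.0/20 (H1) depth=20
  del 180.236.240.0/20 (clear depth 20)
  ? 5.125.146.7  path d0:-→d1:-→d2:-→d3:-→d4:-→d5:-→d6:-→d7:-→d8:-→d9:-→d10:-→d11:-→d12:-→d13:-→d14:-→d15:-→d16:-→d17:-→d18:-→d19:-→d20:-→d21:-→d22:-→d23:-→d24:H4  best=H4
  + 180.236.249.172/32 (H1) depth=32
  + 180.236.249.168/29 (H4) depth=29
  + 5.0.0.0/8 (H4) depth=8
  ? 180.236.249.170  path d0:-→d1:-→d2:-→d3:-→d4:-→d5:-→d6:-→d7:-→d8:-→d9:-→d10:-→d11:-→d12:-→d13:-→d14:-→d15:-→d16:-→d17:-→d18:-→d19:-→d20:-→d21:-→d22:-→d23:-→d24:-→d25:-→d26:-→d27:-→d28:-→d29:H4  best=H4
  + 192.0.0.0/3 (H1) depth=3
  + 214.211.0.0/16 (H1) depth=16
  ? 5.0.190.160  path d0:-→d1:-→d2:-→d3:-→d4:-→d5:-→d6:-→d7:-→d8:H4→d9:-  best=H4
  + 214.211.83.0/24 (H2) depth=24
  + 180.236.249.160/28 (H3) depth=28
  ? 180.236.249.168  path d0:-→d1:-→d2:-→d3:-→d4:-→d5:-→d6:-→d7:-→d8:-→d9:-→d10:-→d11:-→d12:-→d13:-→d14:-→d15:-→d16:-→d17:-→d18:-→d19:-→d20:-→d21:-→d22:-→d23:-→d24:-→d25:-→d26:-→d27:-→d28:H3→d29:H4  best=H4
  ? 180.236.249.172  path d0:-→d1:-→d2:-→d3:-→d4:-→d5:-→d6:-→d7:-→d8:-→d9:-→d10:-→d11:-→d12:-→d13:-→d14:-→d15:-→d16:-→d17:-→d18:-→d19:-→d20:-→d21:-→d22:-→d23:-→d24:-→d25:-→d26:-→d27:-→d28:H3→d29:H4→d30:-→d31:-→d32:H1  best=H1
  ? 5.125.146.243  path d0:-→d1:-→d2:-→d3:-→d4:-→d5:-→d6:-→d7:-→d8:H4→d9:-→d10:-→d11:-→d12:-→d13:-→d14:-→d15:-→d16:-→d17:-→d18:-→d19:-→d20:-→d21:-→d22:-→d23:-→d24:H4→d25:-→d26:-→d27:-→d28:H0  best=H0
  + 5.125.146.0/24 (H0) depth=24
  del 5.0.0.0/8 (clear depth 8)
  ? 214.211.0.12  path d0:-→d1:-→d2:-→d3:H1→d4:-→d5:-→d6:-→d7:-→d8:-→d9:-→d10:-→d11:-→d12:-→d13:-→d14:-→d15:-→d16:H1→d17:-  best=H1
  + 5.125.146.224/27 (H0) depth=27
  + 214.211.83.0/24 (H3) depth=24
  del 180.236.249.172/32 (clear depth 32)
  ? 5.125.146.249  path d0:-→d1:-→d2:-→d3:-→d4:-→d5:-→d6:-→d7:-→d8:-→d9:-→d10:-→d11:-→d12:-→d13:-→d14:-→d15:-→d16:-→d17:-→d18:-→d19:-→d20:-→d21:-→d22:-→d23:-→d24:H0→d25:-→d26:-→d27:H0→d28:H0  best=H0
  + 214.211.83.68/32 (H0) depth=32
  ? 180.236.249.161  path d0:-→d1:-→d2:-→d3:-→d4:-→d5:-→d6:-→d7:-→d8:-→d9:-→d10:-→d11:-→d12:-→d13:-→d14:-→d15:-→d16:-→d17:-→d18:-→d19:-→d20:-→d21:-→d22:-→d23:-→d24:-→d25:-→d26:-→d27:-→d28:H3  best=H3
  + 5.125.144.0/20 (H1) depth=20
  + 214.211.0.0/16 (H1) depth=16
  ? 180.236.249.169  path d0:-→d1:-→d2:-→d3:-→d4:-→d5:-→d6:-→d7:-→d8:-→d9:-→d10:-→d11:-→d12:-→d13:-→d14:-→d15:-→d16:-→d17:-→d18:-→d19:-→d20:-→d21:-→d22:-→d23:-→d24:-→d25:-→d26:-→d27:-→d28:H3→d29:H4  best=H4
  + 0.0.0.0/0 (H2) depth=0
  ? 5.125.146.83  path d0:H2→d1:-→d2:-→d3:-→d4:-→d5:-→d6:-→d7:-→d8:-→d9:-→d10:-→d11:-→d12:-→d13:-→d14:-→d15:-→d16:-→d17:-→d18:-→d19:-→d20:H1→d21:-→d22:-→d23:-→d24:H0  best=H0
  + 214.211.80.0/20 (H4) depth=20
  ? 142.81.198.180  path d0:H2→d1:-→d2:-  best=H2
  ? 5.125.146.2  path d0:H2→d1:-→d2:-→d3:-→d4:-→d5:-→d6:-→d7:-→d8:-→d9:-→d10:-→d11:-→d12:-→d13:-→d14:-→d15:-→d16:-→d17:-→d18:-→d19:-→d20:H1→d21:-→d22:-→d23:-→d24:H0  best=H0
  + 214.0.0.0/8 (H4) depth=8
  + 5.125.144.0/20 (H3) depth=20

== LOOKUPS ==
["H4","no-route","H4","H4","H4","H4","H4","H1","H0","H1","H0","H3","H4","H0","H2","H0"]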